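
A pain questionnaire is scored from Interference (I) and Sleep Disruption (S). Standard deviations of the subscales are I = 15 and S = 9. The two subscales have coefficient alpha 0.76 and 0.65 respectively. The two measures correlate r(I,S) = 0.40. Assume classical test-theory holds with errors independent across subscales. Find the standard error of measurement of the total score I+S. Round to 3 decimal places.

Var(total) = 306 + 108 = 414.
True-score variance = 223.65 + 108 = 331.65, so reliability = 0.8011.
Error variance = 414 − 331.65 = 82.35; SEM = √82.35 = 9.075.

9.075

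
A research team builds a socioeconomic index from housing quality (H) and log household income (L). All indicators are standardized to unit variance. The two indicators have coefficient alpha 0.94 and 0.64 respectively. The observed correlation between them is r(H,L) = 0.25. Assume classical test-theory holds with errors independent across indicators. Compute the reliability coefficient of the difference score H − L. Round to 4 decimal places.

0.7200

Var(H−L) = 1 + 1 − 2·0.25 = 2 − 0.5 = 1.5.
With uncorrelated errors the cross-covariances are all true-score covariance, so they carry over unchanged; only the diagonal terms shrink to ρᵢσᵢ².
True-score variance = [0.94 + 0.64] − 0.5 = 1.58 − 0.5 = 1.08.
Reliability = 1.08 / 1.5 = 0.7200.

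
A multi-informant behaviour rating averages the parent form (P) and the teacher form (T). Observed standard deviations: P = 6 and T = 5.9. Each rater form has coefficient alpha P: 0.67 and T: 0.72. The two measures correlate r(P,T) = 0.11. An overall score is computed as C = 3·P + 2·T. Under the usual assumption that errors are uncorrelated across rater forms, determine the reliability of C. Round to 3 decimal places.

Var(C) = 3²·6² + 2²·5.9² + 2·[6·6·5.9·0.11] = 463.24 + 46.728 = 509.968.
With uncorrelated errors the cross-covariances are all true-score covariance, so they carry over unchanged; only the diagonal terms shrink to ρᵢσᵢ².
True-score variance = [3²·6²·0.67 + 2²·5.9²·0.72] + 46.728 = 317.333 + 46.728 = 364.061.
Reliability = 364.061 / 509.968 = 0.714.

0.714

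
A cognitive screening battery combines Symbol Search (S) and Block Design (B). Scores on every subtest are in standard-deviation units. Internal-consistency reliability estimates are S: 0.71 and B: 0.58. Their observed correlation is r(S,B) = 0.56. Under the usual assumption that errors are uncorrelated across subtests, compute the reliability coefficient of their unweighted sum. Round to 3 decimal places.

0.772

Var(S+B) = 2 + 2·[0.56] = 2 + 1.12 = 3.12.
Because errors are independent across components, Cov(Tᵢ,Tⱼ) = Cov(Xᵢ,Xⱼ); the off-diagonal part of the true-score variance is the same as above.
True-score variance = [0.71 + 0.58] + 1.12 = 1.29 + 1.12 = 2.41.
Reliability = 2.41 / 3.12 = 0.772.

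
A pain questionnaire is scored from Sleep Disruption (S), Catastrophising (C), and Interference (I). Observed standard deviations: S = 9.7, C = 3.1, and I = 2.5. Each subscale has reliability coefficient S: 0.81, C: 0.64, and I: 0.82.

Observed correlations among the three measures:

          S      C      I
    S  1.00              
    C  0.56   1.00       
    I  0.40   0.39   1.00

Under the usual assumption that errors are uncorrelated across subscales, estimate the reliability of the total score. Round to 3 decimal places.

0.867

Var(S+C+I) = 9.7² + 3.1² + 2.5² + 2·[9.7·3.1·0.56 + 9.7·2.5·0.40 + 3.1·2.5·0.39] = 109.95 + 59.1234 = 169.073.
With uncorrelated errors the cross-covariances are all true-score covariance, so they carry over unchanged; only the diagonal terms shrink to ρᵢσᵢ².
True-score variance = [9.7²·0.81 + 3.1²·0.64 + 2.5²·0.82] + 59.1234 = 87.4883 + 59.1234 = 146.612.
Reliability = 146.612 / 169.073 = 0.867.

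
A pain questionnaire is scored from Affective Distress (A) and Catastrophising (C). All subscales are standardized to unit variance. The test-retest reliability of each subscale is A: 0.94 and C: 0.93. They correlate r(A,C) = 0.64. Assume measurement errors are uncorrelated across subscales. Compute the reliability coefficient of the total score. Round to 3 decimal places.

Var(A+C) = 2 + 2·[0.64] = 2 + 1.28 = 3.28.
Under uncorrelated errors the observed covariances equal the true-score covariances, so only the own-variance terms attenuate.
True-score variance = [0.94 + 0.93] + 1.28 = 1.87 + 1.28 = 3.15.
Reliability = 3.15 / 3.28 = 0.960.

0.960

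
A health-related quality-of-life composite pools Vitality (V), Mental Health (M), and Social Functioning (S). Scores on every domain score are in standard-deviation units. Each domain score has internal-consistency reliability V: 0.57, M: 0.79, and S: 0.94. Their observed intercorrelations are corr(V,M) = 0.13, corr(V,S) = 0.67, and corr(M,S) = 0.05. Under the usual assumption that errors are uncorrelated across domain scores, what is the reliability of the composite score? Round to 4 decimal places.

0.8511

Var(V+M+S) = 3 + 2·[0.13 + 0.67 + 0.05] = 3 + 1.7 = 4.7.
With uncorrelated errors the cross-covariances are all true-score covariance, so they carry over unchanged; only the diagonal terms shrink to ρᵢσᵢ².
True-score variance = [0.57 + 0.79 + 0.94] + 1.7 = 2.3 + 1.7 = 4.
Reliability = 4 / 4.7 = 0.8511.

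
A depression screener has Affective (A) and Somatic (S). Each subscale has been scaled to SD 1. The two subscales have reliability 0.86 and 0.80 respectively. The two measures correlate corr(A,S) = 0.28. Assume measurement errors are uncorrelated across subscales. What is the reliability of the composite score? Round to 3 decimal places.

Var(A+S) = 2 + 2·[0.28] = 2 + 0.56 = 2.56.
Because errors are independent across components, Cov(Tᵢ,Tⱼ) = Cov(Xᵢ,Xⱼ); the off-diagonal part of the true-score variance is the same as above.
True-score variance = [0.86 + 0.80] + 0.56 = 1.66 + 0.56 = 2.22.
Reliability = 2.22 / 2.56 = 0.867.

0.867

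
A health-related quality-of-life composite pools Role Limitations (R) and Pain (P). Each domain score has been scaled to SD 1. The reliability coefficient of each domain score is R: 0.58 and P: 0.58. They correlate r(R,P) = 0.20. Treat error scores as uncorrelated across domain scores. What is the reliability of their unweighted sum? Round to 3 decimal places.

Var(R+P) = 2 + 2·[0.20] = 2 + 0.4 = 2.4.
Under uncorrelated errors the observed covariances equal the true-score covariances, so only the own-variance terms attenuate.
True-score variance = [0.58 + 0.58] + 0.4 = 1.16 + 0.4 = 1.56.
Reliability = 1.56 / 2.4 = 0.650.

0.650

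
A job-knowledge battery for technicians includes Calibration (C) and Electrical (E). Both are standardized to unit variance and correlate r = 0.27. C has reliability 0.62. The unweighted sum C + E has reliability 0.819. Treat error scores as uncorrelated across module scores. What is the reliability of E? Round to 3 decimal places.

Var(C+E) = 2 + 2·0.27 = 2.540.
True-score variance = ρ_C + ρ_E + 2·0.27, so 0.819 = (0.62 + ρ_E + 0.54) / 2.540.
ρ_E = 0.819·2.540 − 0.62 − 0.54 = 0.920.

0.920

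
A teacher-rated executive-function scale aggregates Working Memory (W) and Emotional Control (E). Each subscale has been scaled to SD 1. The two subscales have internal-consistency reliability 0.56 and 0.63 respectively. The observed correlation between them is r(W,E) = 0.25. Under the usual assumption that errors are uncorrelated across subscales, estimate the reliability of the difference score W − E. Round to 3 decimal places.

Var(W−E) = 1 + 1 − 2·0.25 = 2 − 0.5 = 1.5.
Because errors are independent across components, Cov(Tᵢ,Tⱼ) = Cov(Xᵢ,Xⱼ); the off-diagonal part of the true-score variance is the same as above.
True-score variance = [0.56 + 0.63] − 0.5 = 1.19 − 0.5 = 0.69.
Reliability = 0.69 / 1.5 = 0.460.

0.460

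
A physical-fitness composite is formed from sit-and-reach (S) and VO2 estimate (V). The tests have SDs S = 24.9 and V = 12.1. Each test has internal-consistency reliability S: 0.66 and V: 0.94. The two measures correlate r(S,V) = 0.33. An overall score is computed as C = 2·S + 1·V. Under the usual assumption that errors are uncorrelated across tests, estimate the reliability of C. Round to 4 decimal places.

Var(C) = 2²·24.9² + 12.1² + 2·[2·24.9·12.1·0.33] = 2626.45 + 397.703 = 3024.15.
With uncorrelated errors the cross-covariances are all true-score covariance, so they carry over unchanged; only the diagonal terms shrink to ρᵢσᵢ².
True-score variance = [2²·24.9²·0.66 + 12.1²·0.94] + 397.703 = 1774.45 + 397.703 = 2172.15.
Reliability = 2172.15 / 3024.15 = 0.7183.

0.7183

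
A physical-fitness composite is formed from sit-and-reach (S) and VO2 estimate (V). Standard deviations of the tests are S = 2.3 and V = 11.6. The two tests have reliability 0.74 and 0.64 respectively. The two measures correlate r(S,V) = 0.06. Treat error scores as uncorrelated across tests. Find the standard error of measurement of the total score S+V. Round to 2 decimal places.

Var(total) = 139.85 + 3.2016 = 143.052.
True-score variance = 90.033 + 3.2016 = 93.2346, so reliability = 0.6518.
Error variance = 143.052 − 93.2346 = 49.817; SEM = √49.817 = 7.06.

7.06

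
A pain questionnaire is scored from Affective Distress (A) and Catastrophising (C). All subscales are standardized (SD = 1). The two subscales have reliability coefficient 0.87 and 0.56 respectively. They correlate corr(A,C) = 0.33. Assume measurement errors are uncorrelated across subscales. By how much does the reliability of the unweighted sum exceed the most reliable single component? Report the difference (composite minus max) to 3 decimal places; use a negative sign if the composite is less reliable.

Var(sum) = 2 + 0.66 = 2.66; true-score variance = 1.43 + 0.66 = 2.09; composite reliability = 0.7857.
Max component reliability = 0.8700.
Difference = 0.7857 − 0.8700 = -0.084.

-0.084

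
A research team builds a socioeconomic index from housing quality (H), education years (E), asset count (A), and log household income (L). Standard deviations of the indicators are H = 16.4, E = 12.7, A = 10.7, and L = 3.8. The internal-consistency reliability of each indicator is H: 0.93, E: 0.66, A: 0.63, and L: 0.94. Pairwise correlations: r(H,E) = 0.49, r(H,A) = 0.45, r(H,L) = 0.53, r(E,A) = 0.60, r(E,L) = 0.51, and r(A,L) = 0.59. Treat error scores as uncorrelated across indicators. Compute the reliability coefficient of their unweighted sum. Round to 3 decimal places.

Var(H+E+A+L) = 16.4² + 12.7² + 10.7² + 3.8² + 2·[16.4·12.7·0.49 + 16.4·10.7·0.45 + 16.4·3.8·0.53 + 12.7·10.7·0.60 + 12.7·3.8·0.51 + 10.7·3.8·0.59] = 559.18 + 688.378 = 1247.56.
Because errors are independent across components, Cov(Tᵢ,Tⱼ) = Cov(Xᵢ,Xⱼ); the off-diagonal part of the true-score variance is the same as above.
True-score variance = [16.4²·0.93 + 12.7²·0.66 + 10.7²·0.63 + 3.8²·0.94] + 688.378 = 442.286 + 688.378 = 1130.66.
Reliability = 1130.66 / 1247.56 = 0.906.

0.906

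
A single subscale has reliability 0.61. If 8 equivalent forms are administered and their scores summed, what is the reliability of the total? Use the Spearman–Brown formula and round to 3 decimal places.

0.926

ρ_k = kρ / (1 + (k−1)ρ) = 8·0.61 / (1 + 7·0.61) = 4.880 / 5.270 = 0.926.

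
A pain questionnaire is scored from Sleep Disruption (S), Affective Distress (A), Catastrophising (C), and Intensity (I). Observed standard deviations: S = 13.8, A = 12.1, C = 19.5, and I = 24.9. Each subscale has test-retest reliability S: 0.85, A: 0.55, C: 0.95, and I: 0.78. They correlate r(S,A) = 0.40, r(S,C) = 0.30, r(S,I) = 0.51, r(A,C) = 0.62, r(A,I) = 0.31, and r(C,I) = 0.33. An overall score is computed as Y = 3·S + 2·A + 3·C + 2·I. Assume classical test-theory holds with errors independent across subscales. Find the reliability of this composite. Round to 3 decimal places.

Var(Y) = 3²·13.8² + 2²·12.1² + 3²·19.5² + 2²·24.9² + 2·[6·13.8·12.1·0.40 + 9·13.8·19.5·0.30 + 6·13.8·24.9·0.51 + 6·12.1·19.5·0.62 + 4·12.1·24.9·0.31 + 6·19.5·24.9·0.33] = 8201.89 + 8783.04 = 16984.9.
With uncorrelated errors the cross-covariances are all true-score covariance, so they carry over unchanged; only the diagonal terms shrink to ρᵢσᵢ².
True-score variance = [3²·13.8²·0.85 + 2²·12.1²·0.55 + 3²·19.5²·0.95 + 2²·24.9²·0.78] + 8783.04 = 6964.54 + 8783.04 = 15747.6.
Reliability = 15747.6 / 16984.9 = 0.927.

0.927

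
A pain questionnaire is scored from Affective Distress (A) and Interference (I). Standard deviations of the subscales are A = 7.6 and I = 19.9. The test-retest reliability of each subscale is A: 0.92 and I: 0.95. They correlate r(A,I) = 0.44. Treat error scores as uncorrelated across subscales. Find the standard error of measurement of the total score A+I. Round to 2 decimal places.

4.94

Var(total) = 453.77 + 133.091 = 586.861.
True-score variance = 429.349 + 133.091 = 562.44, so reliability = 0.9584.
Error variance = 586.861 − 562.44 = 24.4213; SEM = √24.4213 = 4.94.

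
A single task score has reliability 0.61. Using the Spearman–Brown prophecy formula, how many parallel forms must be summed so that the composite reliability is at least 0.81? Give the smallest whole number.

k ≥ ρ*(1−ρ₁)/(ρ₁(1−ρ*)) = 0.81·0.39 / (0.61·0.19) = 2.726.
Smallest integer k = 3.

3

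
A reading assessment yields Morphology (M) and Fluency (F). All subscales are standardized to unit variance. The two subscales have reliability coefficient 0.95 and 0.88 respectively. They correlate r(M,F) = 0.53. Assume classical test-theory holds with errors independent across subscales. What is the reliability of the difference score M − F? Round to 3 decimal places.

0.819

Var(M−F) = 1 + 1 − 2·0.53 = 2 − 1.06 = 0.94.
Under uncorrelated errors the observed covariances equal the true-score covariances, so only the own-variance terms attenuate.
True-score variance = [0.95 + 0.88] − 1.06 = 1.83 − 1.06 = 0.77.
Reliability = 0.77 / 0.94 = 0.819.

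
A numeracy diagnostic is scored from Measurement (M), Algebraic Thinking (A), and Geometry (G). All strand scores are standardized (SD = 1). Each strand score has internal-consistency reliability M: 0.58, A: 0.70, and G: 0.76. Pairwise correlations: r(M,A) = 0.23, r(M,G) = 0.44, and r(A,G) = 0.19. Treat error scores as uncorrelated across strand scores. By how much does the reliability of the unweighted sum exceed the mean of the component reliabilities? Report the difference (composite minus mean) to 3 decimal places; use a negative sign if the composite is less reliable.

0.117

Var(sum) = 3 + 1.72 = 4.72; true-score variance = 2.04 + 1.72 = 3.76; composite reliability = 0.7966.
Mean component reliability = 0.6800.
Difference = 0.7966 − 0.6800 = 0.117.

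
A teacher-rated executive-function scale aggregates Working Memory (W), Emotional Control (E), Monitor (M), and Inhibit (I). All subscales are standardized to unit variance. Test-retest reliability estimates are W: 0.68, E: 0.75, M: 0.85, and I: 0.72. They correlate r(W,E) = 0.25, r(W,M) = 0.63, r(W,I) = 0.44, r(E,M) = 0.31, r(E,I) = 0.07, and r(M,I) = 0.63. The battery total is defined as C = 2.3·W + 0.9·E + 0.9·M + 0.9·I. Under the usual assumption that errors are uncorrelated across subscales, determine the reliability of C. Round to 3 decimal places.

0.849

Var(C) = 2.3² + 0.9² + 0.9² + 0.9² + 2·[2.07·0.25 + 2.07·0.63 + 2.07·0.44 + 0.81·0.31 + 0.81·0.07 + 0.81·0.63] = 7.72 + 7.101 = 14.821.
Because errors are independent across components, Cov(Tᵢ,Tⱼ) = Cov(Xᵢ,Xⱼ); the off-diagonal part of the true-score variance is the same as above.
True-score variance = [2.3²·0.68 + 0.9²·0.75 + 0.9²·0.85 + 0.9²·0.72] + 7.101 = 5.4764 + 7.101 = 12.5774.
Reliability = 12.5774 / 14.821 = 0.849.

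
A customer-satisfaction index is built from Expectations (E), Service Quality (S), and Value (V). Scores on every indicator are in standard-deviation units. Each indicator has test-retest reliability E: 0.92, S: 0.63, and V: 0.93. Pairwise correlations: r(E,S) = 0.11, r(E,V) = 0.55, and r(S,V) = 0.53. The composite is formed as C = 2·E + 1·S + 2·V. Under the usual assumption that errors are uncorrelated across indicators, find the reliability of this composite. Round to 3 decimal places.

0.939

Var(C) = 2² + 1 + 2² + 2·[2·0.11 + 4·0.55 + 2·0.53] = 9 + 6.96 = 15.96.
Because errors are independent across components, Cov(Tᵢ,Tⱼ) = Cov(Xᵢ,Xⱼ); the off-diagonal part of the true-score variance is the same as above.
True-score variance = [2²·0.92 + 0.63 + 2²·0.93] + 6.96 = 8.03 + 6.96 = 14.99.
Reliability = 14.99 / 15.96 = 0.939.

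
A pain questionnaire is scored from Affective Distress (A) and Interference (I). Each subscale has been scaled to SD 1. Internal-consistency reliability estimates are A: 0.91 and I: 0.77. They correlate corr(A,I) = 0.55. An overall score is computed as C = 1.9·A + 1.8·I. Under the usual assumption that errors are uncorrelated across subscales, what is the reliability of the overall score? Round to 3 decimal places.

Var(C) = 1.9² + 1.8² + 2·[3.42·0.55] = 6.85 + 3.762 = 10.612.
Because errors are independent across components, Cov(Tᵢ,Tⱼ) = Cov(Xᵢ,Xⱼ); the off-diagonal part of the true-score variance is the same as above.
True-score variance = [1.9²·0.91 + 1.8²·0.77] + 3.762 = 5.7799 + 3.762 = 9.5419.
Reliability = 9.5419 / 10.612 = 0.899.

0.899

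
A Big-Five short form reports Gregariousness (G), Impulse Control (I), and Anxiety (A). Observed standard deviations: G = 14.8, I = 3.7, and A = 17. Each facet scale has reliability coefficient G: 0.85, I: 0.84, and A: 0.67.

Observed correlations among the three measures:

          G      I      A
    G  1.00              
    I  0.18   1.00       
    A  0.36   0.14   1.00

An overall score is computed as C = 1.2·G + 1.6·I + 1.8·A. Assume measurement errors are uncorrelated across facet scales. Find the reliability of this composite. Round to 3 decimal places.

Var(C) = 1.2²·14.8² + 1.6²·3.7² + 1.8²·17² + 2·[1.92·14.8·3.7·0.18 + 2.16·14.8·17·0.36 + 2.88·3.7·17·0.14] = 1286.82 + 479.861 = 1766.68.
Because errors are independent across components, Cov(Tᵢ,Tⱼ) = Cov(Xᵢ,Xⱼ); the off-diagonal part of the true-score variance is the same as above.
True-score variance = [1.2²·14.8²·0.85 + 1.6²·3.7²·0.84 + 1.8²·17²·0.67] + 479.861 = 924.905 + 479.861 = 1404.77.
Reliability = 1404.77 / 1766.68 = 0.795.

0.795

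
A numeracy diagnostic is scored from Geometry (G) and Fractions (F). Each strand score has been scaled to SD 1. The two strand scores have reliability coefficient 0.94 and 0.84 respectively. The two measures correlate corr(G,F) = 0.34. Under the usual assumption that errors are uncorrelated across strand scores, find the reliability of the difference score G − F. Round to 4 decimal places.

Var(G−F) = 1 + 1 − 2·0.34 = 2 − 0.68 = 1.32.
Because errors are independent across components, Cov(Tᵢ,Tⱼ) = Cov(Xᵢ,Xⱼ); the off-diagonal part of the true-score variance is the same as above.
True-score variance = [0.94 + 0.84] − 0.68 = 1.78 − 0.68 = 1.1.
Reliability = 1.1 / 1.32 = 0.8333.

0.8333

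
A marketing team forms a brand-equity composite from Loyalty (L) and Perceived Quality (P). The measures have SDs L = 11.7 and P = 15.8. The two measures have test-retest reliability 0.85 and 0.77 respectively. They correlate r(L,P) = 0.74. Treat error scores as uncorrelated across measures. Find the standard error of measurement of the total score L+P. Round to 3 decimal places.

8.829

Var(total) = 386.53 + 273.593 = 660.123.
True-score variance = 308.579 + 273.593 = 582.172, so reliability = 0.8819.
Error variance = 660.123 − 582.172 = 77.9507; SEM = √77.9507 = 8.829.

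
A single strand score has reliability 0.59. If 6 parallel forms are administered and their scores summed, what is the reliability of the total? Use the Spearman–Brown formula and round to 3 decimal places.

ρ_k = kρ / (1 + (k−1)ρ) = 6·0.59 / (1 + 5·0.59) = 3.540 / 3.950 = 0.896.

0.896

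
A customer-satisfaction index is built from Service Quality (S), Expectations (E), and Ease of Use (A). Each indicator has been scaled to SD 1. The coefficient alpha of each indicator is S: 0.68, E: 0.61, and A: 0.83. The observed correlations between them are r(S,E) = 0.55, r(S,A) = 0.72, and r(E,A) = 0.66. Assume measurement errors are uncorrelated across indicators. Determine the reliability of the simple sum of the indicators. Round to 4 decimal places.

0.8717

Var(S+E+A) = 3 + 2·[0.55 + 0.72 + 0.66] = 3 + 3.86 = 6.86.
Because errors are independent across components, Cov(Tᵢ,Tⱼ) = Cov(Xᵢ,Xⱼ); the off-diagonal part of the true-score variance is the same as above.
True-score variance = [0.68 + 0.61 + 0.83] + 3.86 = 2.12 + 3.86 = 5.98.
Reliability = 5.98 / 6.86 = 0.8717.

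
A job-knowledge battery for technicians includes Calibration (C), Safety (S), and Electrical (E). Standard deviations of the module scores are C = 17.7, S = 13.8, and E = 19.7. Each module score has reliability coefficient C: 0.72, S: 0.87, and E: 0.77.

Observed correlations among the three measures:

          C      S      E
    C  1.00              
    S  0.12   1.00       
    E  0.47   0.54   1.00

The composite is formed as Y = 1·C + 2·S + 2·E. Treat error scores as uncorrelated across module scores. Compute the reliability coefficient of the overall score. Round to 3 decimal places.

Var(Y) = 17.7² + 2²·13.8² + 2²·19.7² + 2·[2·17.7·13.8·0.12 + 2·17.7·19.7·0.47 + 4·13.8·19.7·0.54] = 2627.41 + 1947.22 = 4574.63.
Because errors are independent across components, Cov(Tᵢ,Tⱼ) = Cov(Xᵢ,Xⱼ); the off-diagonal part of the true-score variance is the same as above.
True-score variance = [17.7²·0.72 + 2²·13.8²·0.87 + 2²·19.7²·0.77] + 1947.22 = 2083.62 + 1947.22 = 4030.83.
Reliability = 4030.83 / 4574.63 = 0.881.

0.881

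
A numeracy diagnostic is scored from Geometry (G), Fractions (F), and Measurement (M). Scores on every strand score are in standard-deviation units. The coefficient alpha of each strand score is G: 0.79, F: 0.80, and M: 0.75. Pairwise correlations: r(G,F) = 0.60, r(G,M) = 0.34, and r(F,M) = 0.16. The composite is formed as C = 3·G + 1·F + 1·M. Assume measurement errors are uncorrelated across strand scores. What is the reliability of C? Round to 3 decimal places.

0.862

Var(C) = 3² + 1 + 1 + 2·[3·0.60 + 3·0.34 + 0.16] = 11 + 5.96 = 16.96.
Under uncorrelated errors the observed covariances equal the true-score covariances, so only the own-variance terms attenuate.
True-score variance = [3²·0.79 + 0.80 + 0.75] + 5.96 = 8.66 + 5.96 = 14.62.
Reliability = 14.62 / 16.96 = 0.862.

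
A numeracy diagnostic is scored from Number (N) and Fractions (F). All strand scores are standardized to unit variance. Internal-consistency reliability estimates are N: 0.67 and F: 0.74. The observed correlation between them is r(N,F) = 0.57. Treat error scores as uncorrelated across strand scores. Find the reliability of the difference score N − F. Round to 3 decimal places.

Var(N−F) = 1 + 1 − 2·0.57 = 2 − 1.14 = 0.86.
With uncorrelated errors the cross-covariances are all true-score covariance, so they carry over unchanged; only the diagonal terms shrink to ρᵢσᵢ².
True-score variance = [0.67 + 0.74] − 1.14 = 1.41 − 1.14 = 0.27.
Reliability = 0.27 / 0.86 = 0.314.

0.314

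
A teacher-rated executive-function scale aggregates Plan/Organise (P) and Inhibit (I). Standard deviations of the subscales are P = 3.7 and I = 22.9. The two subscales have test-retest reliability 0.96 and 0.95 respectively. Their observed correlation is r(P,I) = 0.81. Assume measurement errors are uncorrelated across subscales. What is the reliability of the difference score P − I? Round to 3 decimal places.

0.933

Var(P−I) = 3.7² + 22.9² − 2·3.7·22.9·0.81 = 538.1 − 137.263 = 400.837.
Because errors are independent across components, Cov(Tᵢ,Tⱼ) = Cov(Xᵢ,Xⱼ); the off-diagonal part of the true-score variance is the same as above.
True-score variance = [3.7²·0.96 + 22.9²·0.95] − 137.263 = 511.332 − 137.263 = 374.069.
Reliability = 374.069 / 400.837 = 0.933.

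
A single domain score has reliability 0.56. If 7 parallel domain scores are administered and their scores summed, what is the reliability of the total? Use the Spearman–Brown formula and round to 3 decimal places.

ρ_k = kρ / (1 + (k−1)ρ) = 7·0.56 / (1 + 6·0.56) = 3.920 / 4.360 = 0.899.

0.899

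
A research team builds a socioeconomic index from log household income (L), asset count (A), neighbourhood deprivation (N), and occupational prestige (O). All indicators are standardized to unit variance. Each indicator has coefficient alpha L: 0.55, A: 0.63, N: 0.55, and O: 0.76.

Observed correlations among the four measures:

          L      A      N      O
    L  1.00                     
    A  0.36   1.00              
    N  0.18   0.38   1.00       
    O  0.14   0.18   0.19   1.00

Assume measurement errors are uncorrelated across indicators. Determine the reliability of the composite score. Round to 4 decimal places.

Var(L+A+N+O) = 4 + 2·[0.36 + 0.18 + 0.14 + 0.38 + 0.18 + 0.19] = 4 + 2.86 = 6.86.
With uncorrelated errors the cross-covariances are all true-score covariance, so they carry over unchanged; only the diagonal terms shrink to ρᵢσᵢ².
True-score variance = [0.55 + 0.63 + 0.55 + 0.76] + 2.86 = 2.49 + 2.86 = 5.35.
Reliability = 5.35 / 6.86 = 0.7799.

0.7799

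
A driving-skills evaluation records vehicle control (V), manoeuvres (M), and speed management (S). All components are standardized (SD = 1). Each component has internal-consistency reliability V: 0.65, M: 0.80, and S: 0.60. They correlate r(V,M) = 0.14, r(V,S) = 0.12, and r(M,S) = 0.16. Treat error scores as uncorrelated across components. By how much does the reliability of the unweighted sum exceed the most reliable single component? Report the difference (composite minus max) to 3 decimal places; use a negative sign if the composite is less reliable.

-0.047

Var(sum) = 3 + 0.84 = 3.84; true-score variance = 2.05 + 0.84 = 2.89; composite reliability = 0.7526.
Max component reliability = 0.8000.
Difference = 0.7526 − 0.8000 = -0.047.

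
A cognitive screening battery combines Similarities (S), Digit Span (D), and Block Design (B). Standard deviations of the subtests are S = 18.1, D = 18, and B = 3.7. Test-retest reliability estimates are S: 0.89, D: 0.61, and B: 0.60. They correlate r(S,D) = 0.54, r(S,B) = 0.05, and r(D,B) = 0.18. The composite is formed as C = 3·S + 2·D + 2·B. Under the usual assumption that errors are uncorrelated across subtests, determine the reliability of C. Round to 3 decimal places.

0.870

Var(C) = 3²·18.1² + 2²·18² + 2²·3.7² + 2·[6·18.1·18·0.54 + 6·18.1·3.7·0.05 + 4·18·3.7·0.18] = 4299.25 + 2247.27 = 6546.52.
Under uncorrelated errors the observed covariances equal the true-score covariances, so only the own-variance terms attenuate.
True-score variance = [3²·18.1²·0.89 + 2²·18²·0.61 + 2²·3.7²·0.60] + 2247.27 = 3447.57 + 2247.27 = 5694.84.
Reliability = 5694.84 / 6546.52 = 0.870.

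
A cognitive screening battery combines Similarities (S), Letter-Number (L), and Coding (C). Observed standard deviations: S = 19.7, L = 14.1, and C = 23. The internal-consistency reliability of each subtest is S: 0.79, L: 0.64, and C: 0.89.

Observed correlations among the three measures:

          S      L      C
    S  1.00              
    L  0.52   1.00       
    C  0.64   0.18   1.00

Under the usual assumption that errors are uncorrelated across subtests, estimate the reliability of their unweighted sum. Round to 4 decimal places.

Var(S+L+C) = 19.7² + 14.1² + 23² + 2·[19.7·14.1·0.52 + 19.7·23·0.64 + 14.1·23·0.18] = 1115.9 + 985.597 = 2101.5.
Under uncorrelated errors the observed covariances equal the true-score covariances, so only the own-variance terms attenuate.
True-score variance = [19.7²·0.79 + 14.1²·0.64 + 23²·0.89] + 985.597 = 904.639 + 985.597 = 1890.24.
Reliability = 1890.24 / 2101.5 = 0.8995.

0.8995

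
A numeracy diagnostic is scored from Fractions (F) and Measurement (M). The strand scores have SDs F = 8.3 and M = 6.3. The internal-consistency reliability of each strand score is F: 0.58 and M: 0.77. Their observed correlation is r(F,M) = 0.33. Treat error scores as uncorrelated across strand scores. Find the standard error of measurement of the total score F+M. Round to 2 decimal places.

Var(total) = 108.58 + 34.5114 = 143.091.
True-score variance = 70.5175 + 34.5114 = 105.029, so reliability = 0.7340.
Error variance = 143.091 − 105.029 = 38.0625; SEM = √38.0625 = 6.17.

6.17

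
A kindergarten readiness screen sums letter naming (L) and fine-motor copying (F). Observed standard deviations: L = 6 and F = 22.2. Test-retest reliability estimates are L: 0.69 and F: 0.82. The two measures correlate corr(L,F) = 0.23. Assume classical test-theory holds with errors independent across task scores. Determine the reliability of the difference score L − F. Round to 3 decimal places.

0.786

Var(L−F) = 6² + 22.2² − 2·6·22.2·0.23 = 528.84 − 61.272 = 467.568.
Because errors are independent across components, Cov(Tᵢ,Tⱼ) = Cov(Xᵢ,Xⱼ); the off-diagonal part of the true-score variance is the same as above.
True-score variance = [6²·0.69 + 22.2²·0.82] − 61.272 = 428.969 − 61.272 = 367.697.
Reliability = 367.697 / 467.568 = 0.786.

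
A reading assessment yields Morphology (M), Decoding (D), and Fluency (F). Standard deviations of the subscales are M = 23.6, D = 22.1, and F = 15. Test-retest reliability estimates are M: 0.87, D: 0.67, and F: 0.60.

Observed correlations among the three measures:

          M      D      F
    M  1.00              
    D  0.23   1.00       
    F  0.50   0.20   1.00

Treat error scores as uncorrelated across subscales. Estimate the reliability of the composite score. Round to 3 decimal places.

Var(M+D+F) = 23.6² + 22.1² + 15² + 2·[23.6·22.1·0.23 + 23.6·15·0.50 + 22.1·15·0.20] = 1270.37 + 726.518 = 1996.89.
With uncorrelated errors the cross-covariances are all true-score covariance, so they carry over unchanged; only the diagonal terms shrink to ρᵢσᵢ².
True-score variance = [23.6²·0.87 + 22.1²·0.67 + 15²·0.60] + 726.518 = 946.79 + 726.518 = 1673.31.
Reliability = 1673.31 / 1996.89 = 0.838.

0.838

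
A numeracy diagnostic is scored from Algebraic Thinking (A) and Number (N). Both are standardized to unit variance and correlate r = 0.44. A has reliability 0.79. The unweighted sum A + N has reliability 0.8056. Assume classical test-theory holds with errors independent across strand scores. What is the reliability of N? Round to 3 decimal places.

0.650

Var(A+N) = 2 + 2·0.44 = 2.880.
True-score variance = ρ_A + ρ_N + 2·0.44, so 0.8056 = (0.79 + ρ_N + 0.88) / 2.880.
ρ_N = 0.8056·2.880 − 0.79 − 0.88 = 0.650.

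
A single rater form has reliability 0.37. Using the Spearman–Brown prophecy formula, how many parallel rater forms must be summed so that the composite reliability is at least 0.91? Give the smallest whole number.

18

k ≥ ρ*(1−ρ₁)/(ρ₁(1−ρ*)) = 0.91·0.63 / (0.37·0.09) = 17.216.
Smallest integer k = 18.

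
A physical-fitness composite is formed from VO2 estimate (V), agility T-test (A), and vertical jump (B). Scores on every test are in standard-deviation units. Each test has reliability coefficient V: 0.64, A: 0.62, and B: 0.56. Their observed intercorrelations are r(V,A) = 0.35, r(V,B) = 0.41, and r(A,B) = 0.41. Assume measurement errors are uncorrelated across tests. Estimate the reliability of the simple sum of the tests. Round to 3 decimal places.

0.779

Var(V+A+B) = 3 + 2·[0.35 + 0.41 + 0.41] = 3 + 2.34 = 5.34.
With uncorrelated errors the cross-covariances are all true-score covariance, so they carry over unchanged; only the diagonal terms shrink to ρᵢσᵢ².
True-score variance = [0.64 + 0.62 + 0.56] + 2.34 = 1.82 + 2.34 = 4.16.
Reliability = 4.16 / 5.34 = 0.779.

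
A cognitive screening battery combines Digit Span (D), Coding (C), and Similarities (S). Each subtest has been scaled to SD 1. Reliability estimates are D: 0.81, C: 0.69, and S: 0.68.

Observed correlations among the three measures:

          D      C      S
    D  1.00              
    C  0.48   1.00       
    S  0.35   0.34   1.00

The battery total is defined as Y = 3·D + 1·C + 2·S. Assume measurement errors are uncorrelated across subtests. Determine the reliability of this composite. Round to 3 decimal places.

Var(Y) = 3² + 1 + 2² + 2·[3·0.48 + 6·0.35 + 2·0.34] = 14 + 8.44 = 22.44.
With uncorrelated errors the cross-covariances are all true-score covariance, so they carry over unchanged; only the diagonal terms shrink to ρᵢσᵢ².
True-score variance = [3²·0.81 + 0.69 + 2²·0.68] + 8.44 = 10.7 + 8.44 = 19.14.
Reliability = 19.14 / 22.44 = 0.853.

0.853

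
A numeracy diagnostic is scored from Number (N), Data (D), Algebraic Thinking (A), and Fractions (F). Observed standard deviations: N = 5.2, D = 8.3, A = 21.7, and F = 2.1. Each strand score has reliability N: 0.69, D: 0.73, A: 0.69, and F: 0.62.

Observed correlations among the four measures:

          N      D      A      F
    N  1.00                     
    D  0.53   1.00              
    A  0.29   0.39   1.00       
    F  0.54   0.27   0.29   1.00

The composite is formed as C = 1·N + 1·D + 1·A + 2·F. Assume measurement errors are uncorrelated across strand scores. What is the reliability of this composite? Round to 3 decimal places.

0.807

Var(C) = 5.2² + 8.3² + 21.7² + 2²·2.1² + 2·[5.2·8.3·0.53 + 5.2·21.7·0.29 + 2·5.2·2.1·0.54 + 8.3·21.7·0.39 + 2·8.3·2.1·0.27 + 2·21.7·2.1·0.29] = 584.46 + 346.955 = 931.415.
Under uncorrelated errors the observed covariances equal the true-score covariances, so only the own-variance terms attenuate.
True-score variance = [5.2²·0.69 + 8.3²·0.73 + 21.7²·0.69 + 2²·2.1²·0.62] + 346.955 = 404.798 + 346.955 = 751.754.
Reliability = 751.754 / 931.415 = 0.807.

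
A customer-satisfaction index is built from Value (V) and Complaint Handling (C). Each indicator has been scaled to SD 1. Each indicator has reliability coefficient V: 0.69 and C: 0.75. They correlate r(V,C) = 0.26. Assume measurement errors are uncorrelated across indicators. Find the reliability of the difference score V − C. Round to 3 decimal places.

0.622

Var(V−C) = 1 + 1 − 2·0.26 = 2 − 0.52 = 1.48.
Because errors are independent across components, Cov(Tᵢ,Tⱼ) = Cov(Xᵢ,Xⱼ); the off-diagonal part of the true-score variance is the same as above.
True-score variance = [0.69 + 0.75] − 0.52 = 1.44 − 0.52 = 0.92.
Reliability = 0.92 / 1.48 = 0.622.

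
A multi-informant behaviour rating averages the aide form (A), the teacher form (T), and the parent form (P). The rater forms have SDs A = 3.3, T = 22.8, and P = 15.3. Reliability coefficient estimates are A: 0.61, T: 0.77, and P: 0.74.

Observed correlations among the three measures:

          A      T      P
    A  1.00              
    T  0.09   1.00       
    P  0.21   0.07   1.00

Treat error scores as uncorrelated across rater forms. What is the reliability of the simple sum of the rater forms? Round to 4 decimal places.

0.7823

Var(A+T+P) = 3.3² + 22.8² + 15.3² + 2·[3.3·22.8·0.09 + 3.3·15.3·0.21 + 22.8·15.3·0.07] = 764.82 + 83.5866 = 848.407.
With uncorrelated errors the cross-covariances are all true-score covariance, so they carry over unchanged; only the diagonal terms shrink to ρᵢσᵢ².
True-score variance = [3.3²·0.61 + 22.8²·0.77 + 15.3²·0.74] + 83.5866 = 580.146 + 83.5866 = 663.733.
Reliability = 663.733 / 848.407 = 0.7823.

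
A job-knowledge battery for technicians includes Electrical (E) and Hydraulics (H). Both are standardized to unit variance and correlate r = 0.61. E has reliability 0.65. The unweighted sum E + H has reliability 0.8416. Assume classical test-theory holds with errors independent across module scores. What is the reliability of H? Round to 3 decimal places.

0.840

Var(E+H) = 2 + 2·0.61 = 3.220.
True-score variance = ρ_E + ρ_H + 2·0.61, so 0.8416 = (0.65 + ρ_H + 1.22) / 3.220.
ρ_H = 0.8416·3.220 − 0.65 − 1.22 = 0.840.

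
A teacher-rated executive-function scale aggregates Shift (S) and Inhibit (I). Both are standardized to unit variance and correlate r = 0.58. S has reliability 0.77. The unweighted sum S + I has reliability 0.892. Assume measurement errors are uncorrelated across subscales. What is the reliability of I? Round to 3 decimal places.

0.889

Var(S+I) = 2 + 2·0.58 = 3.160.
True-score variance = ρ_S + ρ_I + 2·0.58, so 0.892 = (0.77 + ρ_I + 1.16) / 3.160.
ρ_I = 0.892·3.160 − 0.77 − 1.16 = 0.889.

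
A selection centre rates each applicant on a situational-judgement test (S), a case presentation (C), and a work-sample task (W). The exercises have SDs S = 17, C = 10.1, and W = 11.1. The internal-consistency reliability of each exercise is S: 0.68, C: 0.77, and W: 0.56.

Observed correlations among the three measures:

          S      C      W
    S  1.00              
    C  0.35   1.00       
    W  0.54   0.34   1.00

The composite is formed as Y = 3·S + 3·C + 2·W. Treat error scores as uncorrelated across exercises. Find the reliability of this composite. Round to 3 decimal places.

Var(Y) = 3²·17² + 3²·10.1² + 2²·11.1² + 2·[9·17·10.1·0.35 + 6·17·11.1·0.54 + 6·10.1·11.1·0.34] = 4011.93 + 2761.89 = 6773.82.
Under uncorrelated errors the observed covariances equal the true-score covariances, so only the own-variance terms attenuate.
True-score variance = [3²·17²·0.68 + 3²·10.1²·0.77 + 2²·11.1²·0.56] + 2761.89 = 2751.6 + 2761.89 = 5513.49.
Reliability = 5513.49 / 6773.82 = 0.814.

0.814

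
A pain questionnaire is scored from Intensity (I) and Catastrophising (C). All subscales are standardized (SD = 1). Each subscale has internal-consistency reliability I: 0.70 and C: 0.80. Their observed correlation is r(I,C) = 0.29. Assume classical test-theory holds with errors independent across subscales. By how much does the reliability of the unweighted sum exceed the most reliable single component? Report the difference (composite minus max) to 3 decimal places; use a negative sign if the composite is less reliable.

Var(sum) = 2 + 0.58 = 2.58; true-score variance = 1.5 + 0.58 = 2.08; composite reliability = 0.8062.
Max component reliability = 0.8000.
Difference = 0.8062 − 0.8000 = 0.006.

0.006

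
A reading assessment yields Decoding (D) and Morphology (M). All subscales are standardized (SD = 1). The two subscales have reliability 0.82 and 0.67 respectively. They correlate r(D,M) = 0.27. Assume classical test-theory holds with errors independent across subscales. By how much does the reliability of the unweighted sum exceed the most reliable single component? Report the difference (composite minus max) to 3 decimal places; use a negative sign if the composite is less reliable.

Var(sum) = 2 + 0.54 = 2.54; true-score variance = 1.49 + 0.54 = 2.03; composite reliability = 0.7992.
Max component reliability = 0.8200.
Difference = 0.7992 − 0.8200 = -0.021.

-0.021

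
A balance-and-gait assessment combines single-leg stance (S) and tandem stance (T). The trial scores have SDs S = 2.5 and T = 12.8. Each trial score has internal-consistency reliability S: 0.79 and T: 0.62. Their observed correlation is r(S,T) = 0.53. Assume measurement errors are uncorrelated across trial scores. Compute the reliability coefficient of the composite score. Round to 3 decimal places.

0.688

Var(S+T) = 2.5² + 12.8² + 2·[2.5·12.8·0.53] = 170.09 + 33.92 = 204.01.
Under uncorrelated errors the observed covariances equal the true-score covariances, so only the own-variance terms attenuate.
True-score variance = [2.5²·0.79 + 12.8²·0.62] + 33.92 = 106.518 + 33.92 = 140.438.
Reliability = 140.438 / 204.01 = 0.688.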